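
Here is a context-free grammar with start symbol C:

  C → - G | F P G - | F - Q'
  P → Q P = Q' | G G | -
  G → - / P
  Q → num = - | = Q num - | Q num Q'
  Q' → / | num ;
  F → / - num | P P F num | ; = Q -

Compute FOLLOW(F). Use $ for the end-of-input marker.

In C → F P G -: add FIRST(P G -) = { -, =, num }.
In C → F - Q': add FIRST(- Q') = { - }.
In F → P P F num: add FIRST(num) = { num }.
Union: FOLLOW(F) = { -, =, num }.

{ -, =, num }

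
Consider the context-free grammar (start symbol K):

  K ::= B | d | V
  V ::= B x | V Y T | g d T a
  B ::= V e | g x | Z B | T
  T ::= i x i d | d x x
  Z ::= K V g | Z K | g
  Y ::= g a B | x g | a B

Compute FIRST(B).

{ d, g, i }

From B ::= V e: add FIRST(V) = { d, g, i }.
B ::= g x contributes {g}.
From B ::= Z B: add FIRST(Z) = { d, g, i }.
From B ::= T: add FIRST(T) = { d, i }.
Union: FIRST(B) = { d, g, i }.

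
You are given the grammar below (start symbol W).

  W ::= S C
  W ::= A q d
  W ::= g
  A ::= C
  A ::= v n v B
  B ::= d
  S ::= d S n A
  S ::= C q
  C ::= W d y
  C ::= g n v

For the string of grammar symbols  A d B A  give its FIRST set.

Add FIRST(A) = { d, g, v }; A is not nullable, stop.

{ d, g, v }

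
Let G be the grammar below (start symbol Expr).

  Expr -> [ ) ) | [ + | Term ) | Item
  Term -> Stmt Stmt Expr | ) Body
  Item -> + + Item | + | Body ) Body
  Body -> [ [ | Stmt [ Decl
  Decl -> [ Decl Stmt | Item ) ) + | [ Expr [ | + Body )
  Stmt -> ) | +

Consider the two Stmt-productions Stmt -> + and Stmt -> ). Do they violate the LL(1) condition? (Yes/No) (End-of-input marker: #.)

No

FIRST(+) = { + } and FIRST()) = { ) }.
The FIRST sets are disjoint and neither alternative is nullable — no conflict.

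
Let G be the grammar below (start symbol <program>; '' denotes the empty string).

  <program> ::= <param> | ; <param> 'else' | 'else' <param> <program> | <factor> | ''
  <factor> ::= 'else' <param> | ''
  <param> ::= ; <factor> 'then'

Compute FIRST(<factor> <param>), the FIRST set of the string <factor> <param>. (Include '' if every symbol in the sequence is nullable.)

Add FIRST(<factor>)\{''} = { 'else' }; <factor> is nullable, continue.
Add FIRST(<param>) = { ; }; <param> is not nullable, stop.

{ 'else', ; }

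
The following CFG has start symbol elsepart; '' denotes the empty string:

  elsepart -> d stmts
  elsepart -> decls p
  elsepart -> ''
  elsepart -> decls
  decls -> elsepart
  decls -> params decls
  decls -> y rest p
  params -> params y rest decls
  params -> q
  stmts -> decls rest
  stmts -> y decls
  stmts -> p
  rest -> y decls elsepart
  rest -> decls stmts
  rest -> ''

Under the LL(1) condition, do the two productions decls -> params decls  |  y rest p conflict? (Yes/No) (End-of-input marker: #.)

No

FIRST(params decls) = { q } and FIRST(y rest p) = { y }.
The FIRST sets are disjoint and neither alternative is nullable — no conflict.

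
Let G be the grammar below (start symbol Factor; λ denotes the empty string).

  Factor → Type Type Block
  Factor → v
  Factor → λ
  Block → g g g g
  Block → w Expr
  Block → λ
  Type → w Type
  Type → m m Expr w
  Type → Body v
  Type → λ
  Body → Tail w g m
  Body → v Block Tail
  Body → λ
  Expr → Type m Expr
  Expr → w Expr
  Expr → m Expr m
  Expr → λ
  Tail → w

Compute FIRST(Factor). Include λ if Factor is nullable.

From Factor → Type Type Block: Type, Type, Block nullable, take FIRST(Type) ∪ FIRST(Type) ∪ FIRST(Block) = { g, m, v, w }; also λ since the whole RHS is nullable.
Factor → v contributes {v}.
Factor → λ contributes λ.
Union: FIRST(Factor) = { g, m, v, w, λ }.

{ g, m, v, w, λ }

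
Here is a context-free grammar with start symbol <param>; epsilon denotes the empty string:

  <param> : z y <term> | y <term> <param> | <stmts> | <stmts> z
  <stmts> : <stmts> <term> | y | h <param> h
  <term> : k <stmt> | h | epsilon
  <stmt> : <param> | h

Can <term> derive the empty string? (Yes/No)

Yes

<term> has an epsilon-production, so <term> ⇒ epsilon.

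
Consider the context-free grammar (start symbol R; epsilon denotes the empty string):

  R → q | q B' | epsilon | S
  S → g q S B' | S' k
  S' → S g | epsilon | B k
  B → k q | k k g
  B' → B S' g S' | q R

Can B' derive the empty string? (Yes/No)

No

Nullable nonterminals: R, S'.
No production of B' has an RHS whose symbols are all nullable, so B' is not nullable.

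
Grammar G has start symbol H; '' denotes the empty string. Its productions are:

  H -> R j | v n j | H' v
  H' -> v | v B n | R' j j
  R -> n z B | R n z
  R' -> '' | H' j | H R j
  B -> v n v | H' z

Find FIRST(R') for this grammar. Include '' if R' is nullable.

R' -> '' contributes ''.
From R' -> H' j: add FIRST(H') = { j, n, v }.
From R' -> H R j: add FIRST(H) = { j, n, v }.
Union: FIRST(R') = { j, n, v, '' }.

{ j, n, v, '' }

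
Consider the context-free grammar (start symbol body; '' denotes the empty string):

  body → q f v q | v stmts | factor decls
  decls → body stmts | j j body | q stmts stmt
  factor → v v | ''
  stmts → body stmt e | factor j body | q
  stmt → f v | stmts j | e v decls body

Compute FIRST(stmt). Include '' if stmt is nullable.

stmt → f v contributes {f}.
From stmt → stmts j: add FIRST(stmts) = { j, q, v }.
stmt → e v decls body contributes {e}.
Union: FIRST(stmt) = { e, f, j, q, v }.

{ e, f, j, q, v }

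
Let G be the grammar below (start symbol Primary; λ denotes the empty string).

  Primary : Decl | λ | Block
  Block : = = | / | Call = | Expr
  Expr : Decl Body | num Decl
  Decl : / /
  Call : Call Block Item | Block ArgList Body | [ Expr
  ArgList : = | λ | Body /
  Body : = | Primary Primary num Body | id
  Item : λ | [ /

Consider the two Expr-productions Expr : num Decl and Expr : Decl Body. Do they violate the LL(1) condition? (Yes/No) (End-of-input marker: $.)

FIRST(num Decl) = { num } and FIRST(Decl Body) = { / }.
The FIRST sets are disjoint and neither alternative is nullable — no conflict.

No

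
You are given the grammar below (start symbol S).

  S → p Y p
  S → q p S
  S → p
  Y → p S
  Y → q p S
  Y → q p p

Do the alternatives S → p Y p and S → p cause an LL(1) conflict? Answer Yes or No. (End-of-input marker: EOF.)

Yes

FIRST(p Y p) = { p } and FIRST(p) = { p }.
Both contain p, so the two alternatives are not disjoint — LL(1) conflict.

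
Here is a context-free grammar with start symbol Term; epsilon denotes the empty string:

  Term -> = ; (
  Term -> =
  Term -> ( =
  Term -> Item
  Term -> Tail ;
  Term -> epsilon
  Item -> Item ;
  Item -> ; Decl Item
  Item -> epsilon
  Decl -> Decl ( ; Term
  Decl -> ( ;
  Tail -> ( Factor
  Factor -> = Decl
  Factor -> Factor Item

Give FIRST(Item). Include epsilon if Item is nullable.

From Item -> Item ;: Item nullable, take FIRST(Item) ∪ {;} = { ; }.
Item -> ; Decl Item contributes {;}.
Item -> epsilon contributes epsilon.
Union: FIRST(Item) = { ;, epsilon }.

{ ;, epsilon }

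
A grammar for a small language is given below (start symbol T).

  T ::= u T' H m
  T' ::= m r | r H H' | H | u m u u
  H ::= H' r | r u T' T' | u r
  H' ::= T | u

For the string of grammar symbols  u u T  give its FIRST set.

u is a terminal; add {u} and stop.

{ u }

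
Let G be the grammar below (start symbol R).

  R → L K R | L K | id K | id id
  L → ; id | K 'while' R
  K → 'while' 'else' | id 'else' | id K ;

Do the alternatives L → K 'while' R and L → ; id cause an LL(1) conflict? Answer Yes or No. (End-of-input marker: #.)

FIRST(K 'while' R) = { 'while', id } and FIRST(; id) = { ; }.
The FIRST sets are disjoint and neither alternative is nullable — no conflict.

No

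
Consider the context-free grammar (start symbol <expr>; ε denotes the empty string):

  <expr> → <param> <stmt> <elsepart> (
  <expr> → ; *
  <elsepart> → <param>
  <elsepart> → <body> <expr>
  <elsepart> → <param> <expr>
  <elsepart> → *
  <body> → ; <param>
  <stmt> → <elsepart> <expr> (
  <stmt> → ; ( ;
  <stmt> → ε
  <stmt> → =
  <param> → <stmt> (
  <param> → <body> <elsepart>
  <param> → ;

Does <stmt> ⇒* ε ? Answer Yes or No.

<stmt> has an ε-production, so <stmt> ⇒ ε.

Yes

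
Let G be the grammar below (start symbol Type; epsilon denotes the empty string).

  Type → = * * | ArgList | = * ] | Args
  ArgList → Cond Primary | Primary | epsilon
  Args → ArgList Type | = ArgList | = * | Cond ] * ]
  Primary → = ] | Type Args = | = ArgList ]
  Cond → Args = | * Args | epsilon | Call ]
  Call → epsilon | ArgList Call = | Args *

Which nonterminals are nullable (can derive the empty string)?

{ ArgList, Args, Call, Cond, Type }

Directly nullable (have an epsilon-production): ArgList, Cond, Call.
Args → ArgList Type with every symbol nullable, so Args is nullable.
Type → ArgList with every symbol nullable, so Type is nullable.
No other nonterminal has a production whose RHS symbols are all nullable.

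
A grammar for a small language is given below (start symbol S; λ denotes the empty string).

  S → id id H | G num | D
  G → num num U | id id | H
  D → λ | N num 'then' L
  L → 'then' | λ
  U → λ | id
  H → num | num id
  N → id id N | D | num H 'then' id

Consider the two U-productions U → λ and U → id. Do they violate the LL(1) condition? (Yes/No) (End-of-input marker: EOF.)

FIRST(λ) = { λ } and FIRST(id) = { id }.
The first is nullable but FOLLOW(U) = { num } is disjoint from FIRST of the second.

No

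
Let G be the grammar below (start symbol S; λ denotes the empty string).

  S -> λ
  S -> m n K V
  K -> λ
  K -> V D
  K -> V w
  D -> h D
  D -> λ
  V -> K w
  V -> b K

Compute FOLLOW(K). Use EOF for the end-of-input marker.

In S -> m n K V: add FIRST(V) = { b, w }.
In V -> K w: add FIRST(w) = { w }.
In V -> b K: K is at the end, add FOLLOW(V) = { EOF, b, h, w }.
Union: FOLLOW(K) = { EOF, b, h, w }.

{ EOF, b, h, w }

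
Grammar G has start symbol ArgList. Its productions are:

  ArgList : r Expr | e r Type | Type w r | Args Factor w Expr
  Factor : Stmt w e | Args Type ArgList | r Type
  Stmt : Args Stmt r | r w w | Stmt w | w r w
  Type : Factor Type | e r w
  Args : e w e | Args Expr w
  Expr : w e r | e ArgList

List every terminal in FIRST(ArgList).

ArgList : r Expr contributes {r}.
ArgList : e r Type contributes {e}.
From ArgList : Type w r: add FIRST(Type) = { e, r, w }.
From ArgList : Args Factor w Expr: add FIRST(Args) = { e }.
Union: FIRST(ArgList) = { e, r, w }.

{ e, r, w }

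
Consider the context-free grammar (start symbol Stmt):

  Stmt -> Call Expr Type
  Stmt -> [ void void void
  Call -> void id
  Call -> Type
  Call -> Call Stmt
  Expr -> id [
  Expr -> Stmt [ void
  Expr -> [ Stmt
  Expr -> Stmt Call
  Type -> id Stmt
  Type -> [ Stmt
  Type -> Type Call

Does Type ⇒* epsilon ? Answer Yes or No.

No

No nonterminal in this grammar is nullable.
No production of Type has an RHS whose symbols are all nullable, so Type is not nullable.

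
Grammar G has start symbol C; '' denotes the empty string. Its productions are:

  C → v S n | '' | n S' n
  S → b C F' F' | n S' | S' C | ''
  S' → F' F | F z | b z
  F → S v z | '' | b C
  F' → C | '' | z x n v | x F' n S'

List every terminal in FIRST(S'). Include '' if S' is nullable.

From S' → F' F: F', F nullable, take FIRST(F') ∪ FIRST(F) = { b, n, v, x, z }; also '' since the whole RHS is nullable.
From S' → F z: F nullable, take FIRST(F) ∪ {z} = { b, n, v, x, z }.
S' → b z contributes {b}.
Union: FIRST(S') = { b, n, v, x, z, '' }.

{ b, n, v, x, z, '' }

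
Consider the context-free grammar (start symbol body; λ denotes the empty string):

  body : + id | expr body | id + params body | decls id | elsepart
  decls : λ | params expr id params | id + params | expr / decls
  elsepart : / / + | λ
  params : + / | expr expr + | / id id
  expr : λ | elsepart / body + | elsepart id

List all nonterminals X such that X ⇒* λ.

{ body, decls, elsepart, expr }

Directly nullable (have an λ-production): decls, elsepart, expr.
body : expr body with every symbol nullable, so body is nullable.
No other nonterminal has a production whose RHS symbols are all nullable.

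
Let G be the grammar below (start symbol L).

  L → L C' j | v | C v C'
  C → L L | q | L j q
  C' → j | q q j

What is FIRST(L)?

From L → L C' j: add FIRST(L) = { q, v }.
L → v contributes {v}.
From L → C v C': add FIRST(C) = { q, v }.
Union: FIRST(L) = { q, v }.

{ q, v }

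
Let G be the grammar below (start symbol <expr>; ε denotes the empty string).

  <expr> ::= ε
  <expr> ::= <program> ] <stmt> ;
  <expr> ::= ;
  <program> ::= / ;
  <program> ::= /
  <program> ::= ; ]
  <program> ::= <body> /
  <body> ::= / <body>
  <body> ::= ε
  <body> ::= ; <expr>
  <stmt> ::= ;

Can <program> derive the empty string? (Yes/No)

Nullable nonterminals: <body>, <expr>.
No production of <program> has an RHS whose symbols are all nullable, so <program> is not nullable.

No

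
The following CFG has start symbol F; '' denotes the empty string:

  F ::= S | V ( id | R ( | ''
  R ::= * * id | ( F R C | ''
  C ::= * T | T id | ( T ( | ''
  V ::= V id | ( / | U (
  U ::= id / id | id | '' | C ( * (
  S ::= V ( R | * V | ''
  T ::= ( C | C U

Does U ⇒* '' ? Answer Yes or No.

U has an ''-production, so U ⇒ ''.

Yes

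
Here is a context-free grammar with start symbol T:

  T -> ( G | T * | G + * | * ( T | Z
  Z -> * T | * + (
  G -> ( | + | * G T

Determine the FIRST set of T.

{ (, *, + }

T -> ( G contributes {(}.
From T -> T *: add FIRST(T) = { (, *, + }.
From T -> G + *: add FIRST(G) = { (, *, + }.
T -> * ( T contributes {*}.
From T -> Z: add FIRST(Z) = { * }.
Union: FIRST(T) = { (, *, + }.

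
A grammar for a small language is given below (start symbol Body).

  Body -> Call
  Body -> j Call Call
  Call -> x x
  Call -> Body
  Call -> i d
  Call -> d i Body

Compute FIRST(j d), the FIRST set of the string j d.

{ j }

j is a terminal; add {j} and stop.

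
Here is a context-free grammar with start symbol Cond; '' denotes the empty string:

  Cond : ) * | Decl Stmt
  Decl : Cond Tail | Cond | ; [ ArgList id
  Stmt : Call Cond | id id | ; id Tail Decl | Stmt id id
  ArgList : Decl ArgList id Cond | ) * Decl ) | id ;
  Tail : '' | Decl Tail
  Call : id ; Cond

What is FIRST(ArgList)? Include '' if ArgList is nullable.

From ArgList : Decl ArgList id Cond: add FIRST(Decl) = { ), ; }.
ArgList : ) * Decl ) contributes {)}.
ArgList : id ; contributes {id}.
Union: FIRST(ArgList) = { ), ;, id }.

{ ), ;, id }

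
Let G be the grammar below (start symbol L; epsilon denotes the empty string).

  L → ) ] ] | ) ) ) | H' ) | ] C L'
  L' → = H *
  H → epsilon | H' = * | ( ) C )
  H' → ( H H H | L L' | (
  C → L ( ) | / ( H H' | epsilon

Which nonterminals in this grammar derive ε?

{ C, H }

Directly nullable (have an epsilon-production): H, C.
No other nonterminal has a production whose RHS symbols are all nullable.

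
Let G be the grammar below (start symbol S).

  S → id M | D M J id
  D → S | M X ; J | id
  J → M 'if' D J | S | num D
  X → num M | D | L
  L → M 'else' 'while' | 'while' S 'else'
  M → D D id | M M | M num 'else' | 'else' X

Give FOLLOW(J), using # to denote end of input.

{ #, 'else', 'if', 'while', ;, id, num }

In S → D M J id: add FIRST(id) = { id }.
In D → M X ; J: J is at the end, add FOLLOW(D) = { #, 'else', 'if', 'while', ;, id, num }.
In J → M 'if' D J: J is at the end, add FOLLOW(J) = { #, 'else', 'if', 'while', ;, id, num }.
Union: FOLLOW(J) = { #, 'else', 'if', 'while', ;, id, num }.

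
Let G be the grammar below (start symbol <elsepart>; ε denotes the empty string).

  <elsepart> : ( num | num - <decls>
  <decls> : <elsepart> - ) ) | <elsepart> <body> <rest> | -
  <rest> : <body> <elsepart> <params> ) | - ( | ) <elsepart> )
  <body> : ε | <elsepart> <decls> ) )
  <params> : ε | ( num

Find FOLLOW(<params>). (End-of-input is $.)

In <rest> : <body> <elsepart> <params> ): add FIRST()) = { ) }.
Union: FOLLOW(<params>) = { ) }.

{ ) }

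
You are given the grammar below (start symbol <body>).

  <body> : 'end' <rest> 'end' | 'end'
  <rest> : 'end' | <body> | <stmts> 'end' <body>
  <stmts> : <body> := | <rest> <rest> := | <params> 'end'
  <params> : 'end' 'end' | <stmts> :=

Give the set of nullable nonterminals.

No nonterminal has an empty production or an RHS whose symbols are all nullable.

{ } (none)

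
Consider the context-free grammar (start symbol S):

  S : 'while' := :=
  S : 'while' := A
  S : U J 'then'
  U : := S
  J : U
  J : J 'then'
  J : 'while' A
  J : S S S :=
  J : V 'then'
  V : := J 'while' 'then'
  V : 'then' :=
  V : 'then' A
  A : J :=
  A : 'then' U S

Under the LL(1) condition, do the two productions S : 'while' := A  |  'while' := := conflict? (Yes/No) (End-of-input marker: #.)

Yes

FIRST('while' := A) = { 'while' } and FIRST('while' := :=) = { 'while' }.
Both contain 'while', so the two alternatives are not disjoint — LL(1) conflict.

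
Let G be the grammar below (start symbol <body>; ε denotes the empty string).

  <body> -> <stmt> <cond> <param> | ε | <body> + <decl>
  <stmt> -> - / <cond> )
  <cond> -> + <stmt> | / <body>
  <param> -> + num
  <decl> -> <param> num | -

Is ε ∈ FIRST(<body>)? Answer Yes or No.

<body> has an ε-production, so <body> ⇒ ε.

Yes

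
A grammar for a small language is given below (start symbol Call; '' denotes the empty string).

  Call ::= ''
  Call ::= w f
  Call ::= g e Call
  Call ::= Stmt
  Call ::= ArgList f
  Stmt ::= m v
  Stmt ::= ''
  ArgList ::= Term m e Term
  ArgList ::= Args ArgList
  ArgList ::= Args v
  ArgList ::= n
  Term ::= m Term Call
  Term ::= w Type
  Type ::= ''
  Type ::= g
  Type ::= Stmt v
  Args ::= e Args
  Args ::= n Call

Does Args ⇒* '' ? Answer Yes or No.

Nullable nonterminals: Call, Stmt, Type.
No production of Args has an RHS whose symbols are all nullable, so Args is not nullable.

No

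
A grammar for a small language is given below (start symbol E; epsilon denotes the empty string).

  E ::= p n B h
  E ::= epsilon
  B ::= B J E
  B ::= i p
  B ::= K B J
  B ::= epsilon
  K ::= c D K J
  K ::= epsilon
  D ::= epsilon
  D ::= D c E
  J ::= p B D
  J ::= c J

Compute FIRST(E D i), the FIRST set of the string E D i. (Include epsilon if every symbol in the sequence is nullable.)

{ c, i, p }

Add FIRST(E)\{epsilon} = { p }; E is nullable, continue.
Add FIRST(D)\{epsilon} = { c }; D is nullable, continue.
i is a terminal; add {i} and stop.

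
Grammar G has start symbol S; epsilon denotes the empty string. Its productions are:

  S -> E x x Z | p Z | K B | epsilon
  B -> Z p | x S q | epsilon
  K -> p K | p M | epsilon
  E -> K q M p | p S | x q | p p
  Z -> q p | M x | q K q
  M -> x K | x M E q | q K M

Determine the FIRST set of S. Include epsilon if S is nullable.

From S -> E x x Z: add FIRST(E) = { p, q, x }.
S -> p Z contributes {p}.
From S -> K B: K, B nullable, take FIRST(K) ∪ FIRST(B) = { p, q, x }; also epsilon since the whole RHS is nullable.
S -> epsilon contributes epsilon.
Union: FIRST(S) = { p, q, x, epsilon }.

{ p, q, x, epsilon }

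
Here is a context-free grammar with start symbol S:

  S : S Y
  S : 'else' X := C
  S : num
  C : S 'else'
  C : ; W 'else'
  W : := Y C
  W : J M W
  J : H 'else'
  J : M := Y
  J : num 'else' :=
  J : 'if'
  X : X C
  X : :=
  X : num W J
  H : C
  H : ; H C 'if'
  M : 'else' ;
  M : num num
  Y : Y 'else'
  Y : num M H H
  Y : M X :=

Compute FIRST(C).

{ 'else', ;, num }

From C : S 'else': add FIRST(S) = { 'else', num }.
C : ; W 'else' contributes {;}.
Union: FIRST(C) = { 'else', ;, num }.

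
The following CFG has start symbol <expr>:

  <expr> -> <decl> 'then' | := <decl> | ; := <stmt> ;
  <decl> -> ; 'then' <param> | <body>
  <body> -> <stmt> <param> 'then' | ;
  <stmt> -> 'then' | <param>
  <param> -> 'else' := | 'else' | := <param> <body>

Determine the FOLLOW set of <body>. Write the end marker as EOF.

In <decl> -> <body>: <body> is at the end, add FOLLOW(<decl>) = { EOF, 'then' }.
In <param> -> := <param> <body>: <body> is at the end, add FOLLOW(<param>) = { EOF, 'else', 'then', :=, ; }.
Union: FOLLOW(<body>) = { EOF, 'else', 'then', :=, ; }.

{ EOF, 'else', 'then', :=, ; }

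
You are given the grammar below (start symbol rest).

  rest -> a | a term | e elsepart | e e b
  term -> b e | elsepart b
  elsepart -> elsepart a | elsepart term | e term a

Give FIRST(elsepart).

{ e }

From elsepart -> elsepart a: add FIRST(elsepart) = { e }.
From elsepart -> elsepart term: add FIRST(elsepart) = { e }.
elsepart -> e term a contributes {e}.
Union: FIRST(elsepart) = { e }.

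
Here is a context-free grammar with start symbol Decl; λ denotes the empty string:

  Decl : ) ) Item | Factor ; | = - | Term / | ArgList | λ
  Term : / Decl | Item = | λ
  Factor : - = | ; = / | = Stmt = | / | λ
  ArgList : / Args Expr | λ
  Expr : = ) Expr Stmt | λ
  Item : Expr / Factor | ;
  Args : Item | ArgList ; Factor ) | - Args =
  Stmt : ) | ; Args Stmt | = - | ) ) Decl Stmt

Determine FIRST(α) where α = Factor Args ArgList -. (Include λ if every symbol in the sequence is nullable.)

Add FIRST(Factor)\{λ} = { -, /, ;, = }; Factor is nullable, continue.
Add FIRST(Args) = { -, /, ;, = }; Args is not nullable, stop.

{ -, /, ;, = }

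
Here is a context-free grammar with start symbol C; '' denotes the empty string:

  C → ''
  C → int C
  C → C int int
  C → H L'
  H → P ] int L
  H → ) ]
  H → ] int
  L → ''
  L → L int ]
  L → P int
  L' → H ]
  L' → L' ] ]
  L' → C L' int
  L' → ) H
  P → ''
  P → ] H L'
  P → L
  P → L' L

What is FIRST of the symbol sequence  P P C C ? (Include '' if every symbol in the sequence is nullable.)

{ ), ], int, '' }

Add FIRST(P)\{''} = { ), ], int }; P is nullable, continue.
Add FIRST(P)\{''} = { ), ], int }; P is nullable, continue.
Add FIRST(C)\{''} = { ), ], int }; C is nullable, continue.
Add FIRST(C)\{''} = { ), ], int }; C is nullable, continue.
Every symbol is nullable, so include ''.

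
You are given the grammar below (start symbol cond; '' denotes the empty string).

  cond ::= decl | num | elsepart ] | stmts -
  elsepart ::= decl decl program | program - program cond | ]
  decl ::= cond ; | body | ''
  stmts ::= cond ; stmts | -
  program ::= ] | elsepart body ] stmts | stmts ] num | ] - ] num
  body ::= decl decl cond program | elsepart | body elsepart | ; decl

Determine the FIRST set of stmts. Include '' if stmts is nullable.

{ -, ;, ], num }

From stmts ::= cond ; stmts: cond nullable, take FIRST(cond) ∪ {;} = { -, ;, ], num }.
stmts ::= - contributes {-}.
Union: FIRST(stmts) = { -, ;, ], num }.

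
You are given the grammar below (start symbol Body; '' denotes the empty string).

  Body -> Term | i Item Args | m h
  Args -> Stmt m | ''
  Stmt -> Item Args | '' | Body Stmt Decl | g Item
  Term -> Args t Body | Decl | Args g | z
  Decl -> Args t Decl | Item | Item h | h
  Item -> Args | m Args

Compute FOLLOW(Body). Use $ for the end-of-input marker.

{ $, g, h, i, m, t, z }

Body is the start symbol, so $ ∈ FOLLOW(Body).
In Stmt -> Body Stmt Decl: add FIRST(Stmt Decl)\{''} = { g, h, i, m, t, z }.
  Since Stmt Decl is nullable, also add FOLLOW(Stmt) = { g, h, i, m, t, z }.
In Term -> Args t Body: Body is at the end, add FOLLOW(Term) = { $, g, h, i, m, t, z }.
Union: FOLLOW(Body) = { $, g, h, i, m, t, z }.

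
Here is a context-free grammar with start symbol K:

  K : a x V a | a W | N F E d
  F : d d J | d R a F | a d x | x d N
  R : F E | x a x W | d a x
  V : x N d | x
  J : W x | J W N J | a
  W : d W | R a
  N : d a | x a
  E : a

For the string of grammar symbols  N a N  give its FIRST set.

Add FIRST(N) = { d, x }; N is not nullable, stop.

{ d, x }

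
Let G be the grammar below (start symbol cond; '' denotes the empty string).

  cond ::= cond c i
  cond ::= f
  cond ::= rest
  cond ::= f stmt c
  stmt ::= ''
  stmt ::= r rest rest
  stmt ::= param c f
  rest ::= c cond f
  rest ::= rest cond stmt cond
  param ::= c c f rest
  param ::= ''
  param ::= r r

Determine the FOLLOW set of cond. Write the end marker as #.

{ #, c, f, r }

cond is the start symbol, so # ∈ FOLLOW(cond).
In cond ::= cond c i: add FIRST(c i) = { c }.
In rest ::= c cond f: add FIRST(f) = { f }.
In rest ::= rest cond stmt cond: add FIRST(stmt cond) = { c, f, r }.
In rest ::= rest cond stmt cond: cond is at the end, add FOLLOW(rest) = { #, c, f, r }.
Union: FOLLOW(cond) = { #, c, f, r }.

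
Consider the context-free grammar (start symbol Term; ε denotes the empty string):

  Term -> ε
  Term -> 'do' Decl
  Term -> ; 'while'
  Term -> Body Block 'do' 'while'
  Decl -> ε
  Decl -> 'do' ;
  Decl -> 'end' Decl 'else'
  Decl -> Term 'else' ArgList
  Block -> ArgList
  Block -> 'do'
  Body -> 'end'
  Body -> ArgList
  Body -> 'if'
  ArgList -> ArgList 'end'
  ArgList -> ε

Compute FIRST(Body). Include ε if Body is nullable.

{ 'end', 'if', ε }

Body -> 'end' contributes {'end'}.
From Body -> ArgList: add FIRST(ArgList) = { 'end', ε } (including ε since ArgList is nullable).
Body -> 'if' contributes {'if'}.
Union: FIRST(Body) = { 'end', 'if', ε }.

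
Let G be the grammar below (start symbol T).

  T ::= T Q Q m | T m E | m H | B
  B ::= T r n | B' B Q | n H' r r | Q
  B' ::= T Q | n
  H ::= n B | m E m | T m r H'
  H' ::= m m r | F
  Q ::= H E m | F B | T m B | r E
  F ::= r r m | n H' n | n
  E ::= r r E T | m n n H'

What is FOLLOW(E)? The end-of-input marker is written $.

{ $, m, n, r }

In T ::= T m E: E is at the end, add FOLLOW(T) = { $, m, n, r }.
In H ::= m E m: add FIRST(m) = { m }.
In Q ::= H E m: add FIRST(m) = { m }.
In Q ::= r E: E is at the end, add FOLLOW(Q) = { $, m, n, r }.
In E ::= r r E T: add FIRST(T) = { m, n, r }.
Union: FOLLOW(E) = { $, m, n, r }.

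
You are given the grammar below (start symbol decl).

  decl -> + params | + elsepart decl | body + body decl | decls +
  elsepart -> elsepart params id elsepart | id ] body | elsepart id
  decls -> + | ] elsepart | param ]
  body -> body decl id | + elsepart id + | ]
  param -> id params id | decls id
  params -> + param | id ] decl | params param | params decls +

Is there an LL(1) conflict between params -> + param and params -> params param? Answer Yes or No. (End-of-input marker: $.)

Yes

FIRST(+ param) = { + } and FIRST(params param) = { +, id }.
Both contain +, so the two alternatives are not disjoint — LL(1) conflict.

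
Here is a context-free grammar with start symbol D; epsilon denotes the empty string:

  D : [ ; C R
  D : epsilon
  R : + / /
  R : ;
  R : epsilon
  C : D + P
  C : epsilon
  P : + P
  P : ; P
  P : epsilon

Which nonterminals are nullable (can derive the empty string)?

{ C, D, P, R }

Directly nullable (have an epsilon-production): D, R, C, P.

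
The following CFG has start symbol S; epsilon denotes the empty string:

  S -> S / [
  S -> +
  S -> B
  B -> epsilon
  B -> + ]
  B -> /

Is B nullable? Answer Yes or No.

B has an epsilon-production, so B ⇒ epsilon.

Yes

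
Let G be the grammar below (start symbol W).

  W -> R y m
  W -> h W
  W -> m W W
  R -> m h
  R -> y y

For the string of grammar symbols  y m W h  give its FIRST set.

y is a terminal; add {y} and stop.

{ y }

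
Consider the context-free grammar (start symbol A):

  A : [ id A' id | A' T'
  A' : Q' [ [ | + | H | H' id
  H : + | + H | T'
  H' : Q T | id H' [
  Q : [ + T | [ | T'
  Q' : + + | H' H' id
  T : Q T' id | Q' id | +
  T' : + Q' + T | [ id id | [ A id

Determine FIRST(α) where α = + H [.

+ is a terminal; add {+} and stop.

{ + }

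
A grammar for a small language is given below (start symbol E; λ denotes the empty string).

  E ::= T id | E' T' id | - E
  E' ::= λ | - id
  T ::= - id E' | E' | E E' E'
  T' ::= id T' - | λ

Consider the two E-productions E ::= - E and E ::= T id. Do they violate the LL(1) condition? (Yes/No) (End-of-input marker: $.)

Yes

FIRST(- E) = { - } and FIRST(T id) = { -, id }.
Both contain -, so the two alternatives are not disjoint — LL(1) conflict.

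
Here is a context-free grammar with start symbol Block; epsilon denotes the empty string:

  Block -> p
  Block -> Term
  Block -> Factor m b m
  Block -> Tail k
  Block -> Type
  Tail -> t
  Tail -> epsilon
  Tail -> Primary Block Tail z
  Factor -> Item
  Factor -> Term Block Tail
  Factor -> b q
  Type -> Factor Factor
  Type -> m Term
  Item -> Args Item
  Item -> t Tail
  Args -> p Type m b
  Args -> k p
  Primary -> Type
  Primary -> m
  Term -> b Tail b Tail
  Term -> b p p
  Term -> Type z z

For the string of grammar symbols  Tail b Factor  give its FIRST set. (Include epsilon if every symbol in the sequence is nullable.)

Add FIRST(Tail)\{epsilon} = { b, k, m, p, t }; Tail is nullable, continue.
b is a terminal; add {b} and stop.

{ b, k, m, p, t }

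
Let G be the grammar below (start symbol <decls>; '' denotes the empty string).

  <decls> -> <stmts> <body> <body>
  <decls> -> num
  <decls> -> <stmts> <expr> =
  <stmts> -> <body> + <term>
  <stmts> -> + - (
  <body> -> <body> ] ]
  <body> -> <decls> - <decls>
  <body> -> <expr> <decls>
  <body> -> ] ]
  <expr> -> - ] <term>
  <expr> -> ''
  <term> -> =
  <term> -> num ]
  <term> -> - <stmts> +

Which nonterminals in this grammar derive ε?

{ <expr> }

Directly nullable (have an ''-production): <expr>.
No other nonterminal has a production whose RHS symbols are all nullable.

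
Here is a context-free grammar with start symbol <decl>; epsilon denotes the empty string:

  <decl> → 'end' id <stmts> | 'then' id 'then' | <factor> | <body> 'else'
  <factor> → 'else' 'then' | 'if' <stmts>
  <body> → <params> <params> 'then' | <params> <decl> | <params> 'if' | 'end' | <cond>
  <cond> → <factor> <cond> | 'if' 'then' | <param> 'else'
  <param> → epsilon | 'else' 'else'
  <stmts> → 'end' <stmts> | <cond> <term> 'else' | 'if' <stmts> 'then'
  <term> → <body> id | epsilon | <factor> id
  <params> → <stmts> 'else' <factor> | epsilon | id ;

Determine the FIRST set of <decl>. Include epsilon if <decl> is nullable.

<decl> → 'end' id <stmts> contributes {'end'}.
<decl> → 'then' id 'then' contributes {'then'}.
From <decl> → <factor>: add FIRST(<factor>) = { 'else', 'if' }.
From <decl> → <body> 'else': add FIRST(<body>) = { 'else', 'end', 'if', 'then', id }.
Union: FIRST(<decl>) = { 'else', 'end', 'if', 'then', id }.

{ 'else', 'end', 'if', 'then', id }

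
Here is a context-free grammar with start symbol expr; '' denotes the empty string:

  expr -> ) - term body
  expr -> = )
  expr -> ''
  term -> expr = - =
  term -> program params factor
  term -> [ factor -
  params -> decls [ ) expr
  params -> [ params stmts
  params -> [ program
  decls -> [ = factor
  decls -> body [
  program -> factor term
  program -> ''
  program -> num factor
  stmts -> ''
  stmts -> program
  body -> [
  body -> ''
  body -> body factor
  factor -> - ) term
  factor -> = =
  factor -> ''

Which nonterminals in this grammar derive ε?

Directly nullable (have an ''-production): expr, program, stmts, body, factor.
No other nonterminal has a production whose RHS symbols are all nullable.

{ body, expr, factor, program, stmts }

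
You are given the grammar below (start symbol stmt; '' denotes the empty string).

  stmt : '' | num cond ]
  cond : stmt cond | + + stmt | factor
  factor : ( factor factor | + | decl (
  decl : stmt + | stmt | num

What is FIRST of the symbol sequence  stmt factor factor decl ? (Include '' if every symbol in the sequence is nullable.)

{ (, +, num }

Add FIRST(stmt)\{''} = { num }; stmt is nullable, continue.
Add FIRST(factor) = { (, +, num }; factor is not nullable, stop.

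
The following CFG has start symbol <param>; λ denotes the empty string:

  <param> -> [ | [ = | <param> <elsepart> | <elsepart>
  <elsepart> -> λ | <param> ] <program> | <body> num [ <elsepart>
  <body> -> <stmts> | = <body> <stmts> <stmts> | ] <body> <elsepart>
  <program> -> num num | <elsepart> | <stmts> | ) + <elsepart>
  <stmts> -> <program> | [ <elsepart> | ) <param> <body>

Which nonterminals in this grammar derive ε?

Directly nullable (have an λ-production): <elsepart>.
<body> -> <stmts> with every symbol nullable, so <body> is nullable.
<param> -> <param> <elsepart> with every symbol nullable, so <param> is nullable.
<program> -> <elsepart> with every symbol nullable, so <program> is nullable.
<stmts> -> <program> with every symbol nullable, so <stmts> is nullable.

{ <body>, <elsepart>, <param>, <program>, <stmts> }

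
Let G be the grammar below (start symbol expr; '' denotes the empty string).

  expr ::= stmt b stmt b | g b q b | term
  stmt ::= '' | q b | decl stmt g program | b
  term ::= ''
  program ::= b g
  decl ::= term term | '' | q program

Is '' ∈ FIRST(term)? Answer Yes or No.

term has an ''-production, so term ⇒ ''.

Yes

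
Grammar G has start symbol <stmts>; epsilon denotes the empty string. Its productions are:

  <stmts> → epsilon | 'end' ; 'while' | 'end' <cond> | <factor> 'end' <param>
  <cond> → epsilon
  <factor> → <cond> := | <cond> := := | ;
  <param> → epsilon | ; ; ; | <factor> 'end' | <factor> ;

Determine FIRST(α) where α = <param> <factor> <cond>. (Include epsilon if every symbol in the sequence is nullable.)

{ :=, ; }

Add FIRST(<param>)\{epsilon} = { :=, ; }; <param> is nullable, continue.
Add FIRST(<factor>) = { :=, ; }; <factor> is not nullable, stop.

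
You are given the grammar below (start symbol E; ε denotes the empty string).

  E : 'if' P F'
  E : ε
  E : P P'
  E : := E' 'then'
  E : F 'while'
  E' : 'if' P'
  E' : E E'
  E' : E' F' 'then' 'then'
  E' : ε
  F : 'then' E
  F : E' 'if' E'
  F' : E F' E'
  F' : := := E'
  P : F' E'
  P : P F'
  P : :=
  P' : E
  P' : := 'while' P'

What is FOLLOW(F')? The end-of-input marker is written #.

{ #, 'if', 'then', 'while', := }

In E : 'if' P F': F' is at the end, add FOLLOW(E) = { #, 'if', 'then', 'while', := }.
In E' : E' F' 'then' 'then': add FIRST('then' 'then') = { 'then' }.
In F' : E F' E': add FIRST(E')\{ε} = { 'if', 'then', := }.
  Since E' is nullable, also add FOLLOW(F') = { #, 'if', 'then', 'while', := }.
In P : F' E': add FIRST(E')\{ε} = { 'if', 'then', := }.
  Since E' is nullable, also add FOLLOW(P) = { #, 'if', 'then', 'while', := }.
In P : P F': F' is at the end, add FOLLOW(P) = { #, 'if', 'then', 'while', := }.
Union: FOLLOW(F') = { #, 'if', 'then', 'while', := }.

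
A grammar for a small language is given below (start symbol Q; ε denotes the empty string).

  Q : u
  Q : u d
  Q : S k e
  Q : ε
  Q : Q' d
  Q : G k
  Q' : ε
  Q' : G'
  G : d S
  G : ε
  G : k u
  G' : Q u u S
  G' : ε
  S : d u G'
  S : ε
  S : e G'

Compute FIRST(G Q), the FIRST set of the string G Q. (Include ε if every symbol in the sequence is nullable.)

{ d, e, k, u, ε }

Add FIRST(G)\{ε} = { d, k }; G is nullable, continue.
Add FIRST(Q)\{ε} = { d, e, k, u }; Q is nullable, continue.
Every symbol is nullable, so include ε.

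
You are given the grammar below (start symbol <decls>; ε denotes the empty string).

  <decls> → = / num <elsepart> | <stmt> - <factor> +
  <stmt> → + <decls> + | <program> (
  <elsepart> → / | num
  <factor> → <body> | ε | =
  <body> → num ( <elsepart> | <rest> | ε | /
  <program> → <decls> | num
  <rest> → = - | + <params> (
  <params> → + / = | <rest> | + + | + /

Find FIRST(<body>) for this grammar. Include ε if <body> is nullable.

<body> → num ( <elsepart> contributes {num}.
From <body> → <rest>: add FIRST(<rest>) = { +, = }.
<body> → ε contributes ε.
<body> → / contributes {/}.
Union: FIRST(<body>) = { +, /, =, num, ε }.

{ +, /, =, num, ε }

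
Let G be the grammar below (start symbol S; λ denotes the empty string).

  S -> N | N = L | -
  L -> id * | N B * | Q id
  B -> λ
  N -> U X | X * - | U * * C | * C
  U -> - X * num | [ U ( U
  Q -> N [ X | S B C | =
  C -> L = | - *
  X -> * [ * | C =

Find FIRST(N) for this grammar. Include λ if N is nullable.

{ *, -, =, [, id }

From N -> U X: add FIRST(U) = { -, [ }.
From N -> X * -: add FIRST(X) = { *, -, =, [, id }.
From N -> U * * C: add FIRST(U) = { -, [ }.
N -> * C contributes {*}.
Union: FIRST(N) = { *, -, =, [, id }.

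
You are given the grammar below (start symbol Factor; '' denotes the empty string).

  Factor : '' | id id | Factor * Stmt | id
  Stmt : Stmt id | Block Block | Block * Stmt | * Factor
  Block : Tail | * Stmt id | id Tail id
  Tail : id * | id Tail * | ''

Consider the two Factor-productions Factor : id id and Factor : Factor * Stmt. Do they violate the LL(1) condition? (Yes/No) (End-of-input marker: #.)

Yes

FIRST(id id) = { id } and FIRST(Factor * Stmt) = { *, id }.
Both contain id, so the two alternatives are not disjoint — LL(1) conflict.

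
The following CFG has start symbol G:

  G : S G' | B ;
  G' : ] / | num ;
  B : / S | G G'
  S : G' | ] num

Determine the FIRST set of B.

B : / S contributes {/}.
From B : G G': add FIRST(G) = { /, ], num }.
Union: FIRST(B) = { /, ], num }.

{ /, ], num }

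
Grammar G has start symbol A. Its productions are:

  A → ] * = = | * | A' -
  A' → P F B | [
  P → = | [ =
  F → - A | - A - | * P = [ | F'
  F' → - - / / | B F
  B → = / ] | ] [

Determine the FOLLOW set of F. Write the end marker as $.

{ =, ] }

In A' → P F B: add FIRST(B) = { =, ] }.
In F' → B F: F is at the end, add FOLLOW(F') = { =, ] }.
Union: FOLLOW(F) = { =, ] }.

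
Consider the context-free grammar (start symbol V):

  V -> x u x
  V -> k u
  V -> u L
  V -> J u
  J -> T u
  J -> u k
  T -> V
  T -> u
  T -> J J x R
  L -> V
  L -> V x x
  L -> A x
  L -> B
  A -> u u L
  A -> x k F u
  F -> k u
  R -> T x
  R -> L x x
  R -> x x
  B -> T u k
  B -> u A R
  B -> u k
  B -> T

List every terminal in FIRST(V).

V -> x u x contributes {x}.
V -> k u contributes {k}.
V -> u L contributes {u}.
From V -> J u: add FIRST(J) = { k, u, x }.
Union: FIRST(V) = { k, u, x }.

{ k, u, x }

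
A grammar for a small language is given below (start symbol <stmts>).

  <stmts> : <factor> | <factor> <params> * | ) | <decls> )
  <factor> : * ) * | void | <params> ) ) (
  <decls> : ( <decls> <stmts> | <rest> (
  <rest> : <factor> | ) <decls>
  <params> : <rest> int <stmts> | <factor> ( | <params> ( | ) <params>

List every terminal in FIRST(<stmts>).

From <stmts> : <factor>: add FIRST(<factor>) = { ), *, void }.
From <stmts> : <factor> <params> *: add FIRST(<factor>) = { ), *, void }.
<stmts> : ) contributes {)}.
From <stmts> : <decls> ): add FIRST(<decls>) = { (, ), *, void }.
Union: FIRST(<stmts>) = { (, ), *, void }.

{ (, ), *, void }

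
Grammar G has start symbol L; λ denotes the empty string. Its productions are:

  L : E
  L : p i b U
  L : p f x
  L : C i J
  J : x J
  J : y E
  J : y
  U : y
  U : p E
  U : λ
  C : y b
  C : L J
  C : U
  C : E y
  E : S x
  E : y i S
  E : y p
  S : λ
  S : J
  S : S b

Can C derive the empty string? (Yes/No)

Yes

C : U and each of U is nullable, so C ⇒* λ.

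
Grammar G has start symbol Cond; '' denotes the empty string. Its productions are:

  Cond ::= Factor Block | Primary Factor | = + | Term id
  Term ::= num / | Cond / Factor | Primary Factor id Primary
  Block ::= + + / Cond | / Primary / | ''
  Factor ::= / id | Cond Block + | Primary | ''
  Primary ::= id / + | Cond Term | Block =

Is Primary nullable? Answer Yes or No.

Nullable nonterminals: Block, Cond, Factor.
No production of Primary has an RHS whose symbols are all nullable, so Primary is not nullable.

No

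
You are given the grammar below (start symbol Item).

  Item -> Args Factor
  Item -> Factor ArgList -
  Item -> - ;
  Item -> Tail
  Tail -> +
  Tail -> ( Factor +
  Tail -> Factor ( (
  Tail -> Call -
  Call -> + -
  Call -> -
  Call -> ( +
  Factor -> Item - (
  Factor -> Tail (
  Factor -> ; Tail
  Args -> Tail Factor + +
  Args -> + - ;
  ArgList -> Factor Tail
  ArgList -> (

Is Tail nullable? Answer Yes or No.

No

No nonterminal in this grammar is nullable.
No production of Tail has an RHS whose symbols are all nullable, so Tail is not nullable.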